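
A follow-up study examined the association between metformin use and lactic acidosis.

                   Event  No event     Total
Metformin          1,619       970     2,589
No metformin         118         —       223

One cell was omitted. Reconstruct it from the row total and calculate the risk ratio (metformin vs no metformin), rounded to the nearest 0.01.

1.18

The missing cell is in the unexposed row: 223 − 118 = 105.
So a = 1619, b = 970, c = 118, d = 105.
RR = [a/(a+b)] / [c/(c+d)] = (1619/2589) / (118/223) = 0.62534/0.52915 = 1.18178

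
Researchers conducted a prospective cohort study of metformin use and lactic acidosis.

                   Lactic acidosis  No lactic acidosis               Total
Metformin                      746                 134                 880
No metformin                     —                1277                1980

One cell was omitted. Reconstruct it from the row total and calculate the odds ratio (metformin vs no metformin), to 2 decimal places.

The missing cell is in the unexposed row: 1980 − 1277 = 703.
So a = 746, b = 134, c = 703, d = 1277.
OR = (a·d)/(b·c) = (746 × 1277) / (134 × 703) = 952642 / 94202 = 10.11276

10.11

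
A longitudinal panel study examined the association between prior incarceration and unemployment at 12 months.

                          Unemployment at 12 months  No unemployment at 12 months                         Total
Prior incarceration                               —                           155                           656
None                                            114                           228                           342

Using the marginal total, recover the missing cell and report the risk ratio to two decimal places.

The missing cell is in the exposed row: 656 − 155 = 501.
So a = 501, b = 155, c = 114, d = 228.
RR = [a/(a+b)] / [c/(c+d)] = (501/656) / (114/342) = 0.76372/0.33333 = 2.29116

2.29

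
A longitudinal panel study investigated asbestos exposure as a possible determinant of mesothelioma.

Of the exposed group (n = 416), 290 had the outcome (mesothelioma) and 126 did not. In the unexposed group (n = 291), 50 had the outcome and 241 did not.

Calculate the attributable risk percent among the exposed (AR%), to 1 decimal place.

From the description: a = 290, b = 126, c = 50, d = 241.
Risk in exposed = 290/416 = 0.69712; risk in unexposed = 50/291 = 0.17182.
RR = 0.69712/0.17182 = 4.05721
AR% = (RR − 1)/RR × 100 = (4.05721 − 1)/4.05721 × 100 = 75.3525%

75.4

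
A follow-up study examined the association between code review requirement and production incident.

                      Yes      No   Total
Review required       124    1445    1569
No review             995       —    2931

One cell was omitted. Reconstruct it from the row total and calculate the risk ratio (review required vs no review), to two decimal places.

The missing cell is in the unexposed row: 2931 − 995 = 1936.
So a = 124, b = 1445, c = 995, d = 1936.
RR = [a/(a+b)] / [c/(c+d)] = (124/1569) / (995/2931) = 0.07903/0.33947 = 0.23280

0.23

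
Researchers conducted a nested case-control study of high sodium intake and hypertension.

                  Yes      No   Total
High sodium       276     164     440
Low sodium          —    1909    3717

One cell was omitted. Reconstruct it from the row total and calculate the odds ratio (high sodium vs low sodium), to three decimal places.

1.777

The missing cell is in the unexposed row: 3717 − 1909 = 1808.
So a = 276, b = 164, c = 1808, d = 1909.
OR = (a·d)/(b·c) = (276 × 1909) / (164 × 1808) = 526884 / 296512 = 1.77694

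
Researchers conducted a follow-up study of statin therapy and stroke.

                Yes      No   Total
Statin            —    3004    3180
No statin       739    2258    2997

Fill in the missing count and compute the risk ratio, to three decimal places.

0.224

The missing cell is in the exposed row: 3180 − 3004 = 176.
So a = 176, b = 3004, c = 739, d = 2258.
RR = [a/(a+b)] / [c/(c+d)] = (176/3180) / (739/2997) = 0.05535/0.24658 = 0.22445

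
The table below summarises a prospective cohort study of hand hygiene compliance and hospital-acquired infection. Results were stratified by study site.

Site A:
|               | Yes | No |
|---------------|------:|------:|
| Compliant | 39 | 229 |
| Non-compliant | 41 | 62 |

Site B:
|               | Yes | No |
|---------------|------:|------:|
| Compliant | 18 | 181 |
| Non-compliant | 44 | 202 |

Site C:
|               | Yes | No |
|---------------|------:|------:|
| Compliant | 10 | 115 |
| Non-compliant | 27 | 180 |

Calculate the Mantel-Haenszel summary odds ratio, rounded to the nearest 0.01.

0.38

OR_MH = Σ(aᵢdᵢ/nᵢ) / Σ(bᵢcᵢ/nᵢ), where nᵢ is the stratum total.
Stratum 1 (Site A): n = 371; a·d/n = 39·62/371 = 6.5175; b·c/n = 229·41/371 = 25.3073
Stratum 2 (Site B): n = 445; a·d/n = 18·202/445 = 8.1708; b·c/n = 181·44/445 = 17.8966
Stratum 3 (Site C): n = 332; a·d/n = 10·180/332 = 5.4217; b·c/n = 115·27/332 = 9.3524
OR_MH = (6.5175 + 8.1708 + 5.4217) / (25.3073 + 17.8966 + 9.3524) = 20.1100 / 52.5563 = 0.38264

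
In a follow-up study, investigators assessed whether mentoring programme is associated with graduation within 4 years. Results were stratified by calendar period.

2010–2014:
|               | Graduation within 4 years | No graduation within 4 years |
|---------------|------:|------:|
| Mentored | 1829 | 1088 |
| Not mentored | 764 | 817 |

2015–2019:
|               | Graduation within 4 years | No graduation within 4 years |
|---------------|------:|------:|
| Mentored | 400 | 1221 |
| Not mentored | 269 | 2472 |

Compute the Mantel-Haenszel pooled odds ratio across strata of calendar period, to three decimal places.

OR_MH = Σ(aᵢdᵢ/nᵢ) / Σ(bᵢcᵢ/nᵢ), where nᵢ is the stratum total.
Stratum 1 (2010–2014): n = 4498; a·d/n = 1829·817/4498 = 332.2128; b·c/n = 1088·764/4498 = 184.8004
Stratum 2 (2015–2019): n = 4362; a·d/n = 400·2472/4362 = 226.6850; b·c/n = 1221·269/4362 = 75.2978
OR_MH = (332.2128 + 226.6850) / (184.8004 + 75.2978) = 558.8978 / 260.0982 = 2.14880

2.149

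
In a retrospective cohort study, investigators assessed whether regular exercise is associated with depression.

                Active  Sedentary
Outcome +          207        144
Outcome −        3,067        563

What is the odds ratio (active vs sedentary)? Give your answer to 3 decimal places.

0.264

Reading the table with exposure as columns: a = 207 (Active, case), b = 3067 (Active, non-case), c = 144 (Sedentary, case), d = 563.
OR = (a·d)/(b·c) = (207 × 563) / (3067 × 144) = 116541 / 441648 = 0.26388
Exposure is associated with lower odds of depression (OR = 0.26 < 1).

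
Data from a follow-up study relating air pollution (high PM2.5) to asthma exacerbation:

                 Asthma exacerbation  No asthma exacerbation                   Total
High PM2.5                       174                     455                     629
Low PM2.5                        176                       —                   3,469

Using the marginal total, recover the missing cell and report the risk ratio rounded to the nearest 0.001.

The missing cell is in the unexposed row: 3469 − 176 = 3293.
So a = 174, b = 455, c = 176, d = 3293.
RR = [a/(a+b)] / [c/(c+d)] = (174/629) / (176/3469) = 0.27663/0.05074 = 5.45243

5.452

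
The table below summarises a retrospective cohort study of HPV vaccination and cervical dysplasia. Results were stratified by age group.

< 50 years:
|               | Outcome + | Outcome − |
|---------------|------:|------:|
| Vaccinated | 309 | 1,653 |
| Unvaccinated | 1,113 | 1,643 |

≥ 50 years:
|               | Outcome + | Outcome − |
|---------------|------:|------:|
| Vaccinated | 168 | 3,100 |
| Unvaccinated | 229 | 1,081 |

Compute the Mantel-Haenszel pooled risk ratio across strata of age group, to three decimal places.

0.365

RR_MH = Σ(aᵢ·n₀ᵢ/nᵢ) / Σ(cᵢ·n₁ᵢ/nᵢ), with n₁ᵢ = aᵢ+bᵢ (exposed), n₀ᵢ = cᵢ+dᵢ (unexposed), nᵢ = n₁ᵢ+n₀ᵢ.
Stratum 1 (< 50 years): n₁ = 1962, n₀ = 2756, n = 4718; a·n₀/n = 309·2756/4718 = 180.5011; c·n₁/n = 1113·1962/4718 = 462.8457
Stratum 2 (≥ 50 years): n₁ = 3268, n₀ = 1310, n = 4578; a·n₀/n = 168·1310/4578 = 48.0734; c·n₁/n = 229·3268/4578 = 163.4714
RR_MH = (180.5011 + 48.0734) / (462.8457 + 163.4714) = 228.5745 / 626.3171 = 0.36495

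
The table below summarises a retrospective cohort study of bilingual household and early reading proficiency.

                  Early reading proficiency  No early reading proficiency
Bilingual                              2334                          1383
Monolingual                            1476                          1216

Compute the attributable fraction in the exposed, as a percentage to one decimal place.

Cells: a = 2334, b = 1383, c = 1476, d = 1216.
Risk in exposed = 2334/3717 = 0.62793; risk in unexposed = 1476/2692 = 0.54829.
RR = 0.62793/0.54829 = 1.14524
AR% = (RR − 1)/RR × 100 = (1.14524 − 1)/1.14524 × 100 = 12.6822%

12.7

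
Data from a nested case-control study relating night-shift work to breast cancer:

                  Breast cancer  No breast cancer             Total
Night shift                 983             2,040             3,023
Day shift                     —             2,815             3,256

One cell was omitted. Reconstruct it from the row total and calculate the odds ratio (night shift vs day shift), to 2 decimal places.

The missing cell is in the unexposed row: 3256 − 2815 = 441.
So a = 983, b = 2040, c = 441, d = 2815.
OR = (a·d)/(b·c) = (983 × 2815) / (2040 × 441) = 2767145 / 899640 = 3.07584

3.08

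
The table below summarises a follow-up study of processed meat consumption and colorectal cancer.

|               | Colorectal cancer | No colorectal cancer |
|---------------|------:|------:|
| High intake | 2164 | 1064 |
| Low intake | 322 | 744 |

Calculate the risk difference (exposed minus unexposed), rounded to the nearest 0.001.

0.368

Cells: a = 2164, b = 1064, c = 322, d = 744.
Risk in exposed = 2164/3228 = 0.670384; risk in unexposed = 322/1066 = 0.302064.
Risk difference = 0.670384 − 0.302064 = 0.368320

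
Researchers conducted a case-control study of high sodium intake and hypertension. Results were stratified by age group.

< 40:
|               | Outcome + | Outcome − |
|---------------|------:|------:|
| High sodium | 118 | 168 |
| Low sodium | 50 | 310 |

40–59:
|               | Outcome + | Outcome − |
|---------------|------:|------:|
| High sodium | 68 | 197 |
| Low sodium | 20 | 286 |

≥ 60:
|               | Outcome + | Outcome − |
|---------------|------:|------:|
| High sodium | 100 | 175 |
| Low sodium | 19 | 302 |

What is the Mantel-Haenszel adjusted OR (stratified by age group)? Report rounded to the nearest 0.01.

OR_MH = Σ(aᵢdᵢ/nᵢ) / Σ(bᵢcᵢ/nᵢ), where nᵢ is the stratum total.
Stratum 1 (< 40): n = 646; a·d/n = 118·310/646 = 56.6254; b·c/n = 168·50/646 = 13.0031
Stratum 2 (40–59): n = 571; a·d/n = 68·286/571 = 34.0595; b·c/n = 197·20/571 = 6.9002
Stratum 3 (≥ 60): n = 596; a·d/n = 100·302/596 = 50.6711; b·c/n = 175·19/596 = 5.5789
OR_MH = (56.6254 + 34.0595 + 50.6711) / (13.0031 + 6.9002 + 5.5789) = 141.3561 / 25.4821 = 5.54726

5.55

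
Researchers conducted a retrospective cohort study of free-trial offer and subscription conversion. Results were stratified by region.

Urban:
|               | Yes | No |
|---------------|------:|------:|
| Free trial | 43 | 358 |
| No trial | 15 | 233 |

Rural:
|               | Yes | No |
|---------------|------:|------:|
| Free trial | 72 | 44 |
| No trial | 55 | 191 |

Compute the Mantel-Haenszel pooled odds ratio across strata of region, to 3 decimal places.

3.571

OR_MH = Σ(aᵢdᵢ/nᵢ) / Σ(bᵢcᵢ/nᵢ), where nᵢ is the stratum total.
Stratum 1 (Urban): n = 649; a·d/n = 43·233/649 = 15.4376; b·c/n = 358·15/649 = 8.2743
Stratum 2 (Rural): n = 362; a·d/n = 72·191/362 = 37.9890; b·c/n = 44·55/362 = 6.6851
OR_MH = (15.4376 + 37.9890) / (8.2743 + 6.6851) = 53.4265 / 14.9594 = 3.57145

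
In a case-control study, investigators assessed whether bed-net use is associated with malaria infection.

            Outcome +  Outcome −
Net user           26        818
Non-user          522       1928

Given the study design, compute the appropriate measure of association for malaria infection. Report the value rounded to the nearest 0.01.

Cells: a = 26, b = 818, c = 522, d = 1928.
This is a case-control study: participants were sampled on outcome status, so risks in the source population cannot be estimated directly — relative risk is not valid here. The odds ratio is the appropriate measure.
OR = (a·d)/(b·c) = (26 × 1928) / (818 × 522) = 50128 / 426996 = 0.11740

0.12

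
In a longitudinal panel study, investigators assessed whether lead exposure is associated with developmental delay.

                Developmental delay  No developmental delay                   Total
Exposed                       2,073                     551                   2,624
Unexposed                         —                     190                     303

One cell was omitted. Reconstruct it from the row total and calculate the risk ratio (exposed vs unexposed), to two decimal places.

2.12

The missing cell is in the unexposed row: 303 − 190 = 113.
So a = 2073, b = 551, c = 113, d = 190.
RR = [a/(a+b)] / [c/(c+d)] = (2073/2624) / (113/303) = 0.79002/0.37294 = 2.11836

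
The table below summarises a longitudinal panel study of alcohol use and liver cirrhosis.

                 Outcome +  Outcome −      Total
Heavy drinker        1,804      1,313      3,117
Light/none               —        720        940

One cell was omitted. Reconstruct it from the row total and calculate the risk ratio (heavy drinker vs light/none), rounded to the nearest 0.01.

2.47

The missing cell is in the unexposed row: 940 − 720 = 220.
So a = 1804, b = 1313, c = 220, d = 720.
RR = [a/(a+b)] / [c/(c+d)] = (1804/3117) / (220/940) = 0.57876/0.23404 = 2.47289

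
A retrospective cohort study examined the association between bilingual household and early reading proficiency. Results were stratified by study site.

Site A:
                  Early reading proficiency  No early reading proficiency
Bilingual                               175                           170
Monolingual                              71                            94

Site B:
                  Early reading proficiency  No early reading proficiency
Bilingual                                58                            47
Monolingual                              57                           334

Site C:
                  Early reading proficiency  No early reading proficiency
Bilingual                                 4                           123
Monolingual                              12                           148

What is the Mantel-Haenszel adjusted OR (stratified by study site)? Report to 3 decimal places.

2.145

OR_MH = Σ(aᵢdᵢ/nᵢ) / Σ(bᵢcᵢ/nᵢ), where nᵢ is the stratum total.
Stratum 1 (Site A): n = 510; a·d/n = 175·94/510 = 32.2549; b·c/n = 170·71/510 = 23.6667
Stratum 2 (Site B): n = 496; a·d/n = 58·334/496 = 39.0565; b·c/n = 47·57/496 = 5.4012
Stratum 3 (Site C): n = 287; a·d/n = 4·148/287 = 2.0627; b·c/n = 123·12/287 = 5.1429
OR_MH = (32.2549 + 39.0565 + 2.0627) / (23.6667 + 5.4012 + 5.1429) = 73.3741 / 34.2107 = 2.14477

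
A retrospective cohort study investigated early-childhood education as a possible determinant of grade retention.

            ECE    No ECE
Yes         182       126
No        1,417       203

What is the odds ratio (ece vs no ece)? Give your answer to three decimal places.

Reading the table with exposure as columns: a = 182 (ECE, case), b = 1417 (ECE, non-case), c = 126 (No ECE, case), d = 203.
OR = (a·d)/(b·c) = (182 × 203) / (1417 × 126) = 36946 / 178542 = 0.20693
Exposure is associated with lower odds of grade retention (OR = 0.21 < 1).

0.207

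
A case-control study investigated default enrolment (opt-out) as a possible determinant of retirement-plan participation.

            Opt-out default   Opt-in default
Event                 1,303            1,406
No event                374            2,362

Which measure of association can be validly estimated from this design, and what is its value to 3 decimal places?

Reading the table with exposure as columns: a = 1303 (Opt-out default, case), b = 374 (Opt-out default, non-case), c = 1406 (Opt-in default, case), d = 2362.
This is a case-control study: participants were sampled on outcome status, so risks in the source population cannot be estimated directly — relative risk is not valid here. The odds ratio is the appropriate measure.
OR = (a·d)/(b·c) = (1303 × 2362) / (374 × 1406) = 3077686 / 525844 = 5.85285

5.853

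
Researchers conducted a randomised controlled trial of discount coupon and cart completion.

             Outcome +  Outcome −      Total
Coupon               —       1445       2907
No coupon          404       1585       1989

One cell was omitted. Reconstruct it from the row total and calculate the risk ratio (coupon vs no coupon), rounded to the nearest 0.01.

2.48

The missing cell is in the exposed row: 2907 − 1445 = 1462.
So a = 1462, b = 1445, c = 404, d = 1585.
RR = [a/(a+b)] / [c/(c+d)] = (1462/2907) / (404/1989) = 0.50292/0.20312 = 2.47603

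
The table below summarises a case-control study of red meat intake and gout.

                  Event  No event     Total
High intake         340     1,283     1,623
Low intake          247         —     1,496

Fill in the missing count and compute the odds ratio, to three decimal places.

1.340

The missing cell is in the unexposed row: 1496 − 247 = 1249.
So a = 340, b = 1283, c = 247, d = 1249.
OR = (a·d)/(b·c) = (340 × 1249) / (1283 × 247) = 424660 / 316901 = 1.34004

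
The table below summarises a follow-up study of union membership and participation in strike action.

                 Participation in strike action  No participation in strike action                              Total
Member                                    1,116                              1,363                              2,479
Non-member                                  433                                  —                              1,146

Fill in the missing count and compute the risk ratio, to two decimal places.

The missing cell is in the unexposed row: 1146 − 433 = 713.
So a = 1116, b = 1363, c = 433, d = 713.
RR = [a/(a+b)] / [c/(c+d)] = (1116/2479) / (433/1146) = 0.45018/0.37784 = 1.19147

1.19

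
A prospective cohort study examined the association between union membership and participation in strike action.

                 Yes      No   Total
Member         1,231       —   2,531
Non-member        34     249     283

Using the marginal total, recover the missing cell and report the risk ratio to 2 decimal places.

The missing cell is in the exposed row: 2531 − 1231 = 1300.
So a = 1231, b = 1300, c = 34, d = 249.
RR = [a/(a+b)] / [c/(c+d)] = (1231/2531) / (34/283) = 0.48637/0.12014 = 4.04831

4.05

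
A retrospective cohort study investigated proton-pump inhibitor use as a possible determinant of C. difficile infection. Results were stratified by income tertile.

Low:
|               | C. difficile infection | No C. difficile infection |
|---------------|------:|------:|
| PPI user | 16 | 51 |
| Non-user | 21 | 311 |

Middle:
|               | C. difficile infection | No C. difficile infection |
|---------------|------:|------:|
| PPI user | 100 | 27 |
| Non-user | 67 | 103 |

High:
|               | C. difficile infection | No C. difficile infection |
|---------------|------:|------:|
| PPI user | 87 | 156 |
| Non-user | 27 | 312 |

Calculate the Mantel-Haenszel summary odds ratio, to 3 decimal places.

5.857

OR_MH = Σ(aᵢdᵢ/nᵢ) / Σ(bᵢcᵢ/nᵢ), where nᵢ is the stratum total.
Stratum 1 (Low): n = 399; a·d/n = 16·311/399 = 12.4712; b·c/n = 51·21/399 = 2.6842
Stratum 2 (Middle): n = 297; a·d/n = 100·103/297 = 34.6801; b·c/n = 27·67/297 = 6.0909
Stratum 3 (High): n = 582; a·d/n = 87·312/582 = 46.6392; b·c/n = 156·27/582 = 7.2371
OR_MH = (12.4712 + 34.6801 + 46.6392) / (2.6842 + 6.0909 + 7.2371) = 93.7905 / 16.0122 = 5.85743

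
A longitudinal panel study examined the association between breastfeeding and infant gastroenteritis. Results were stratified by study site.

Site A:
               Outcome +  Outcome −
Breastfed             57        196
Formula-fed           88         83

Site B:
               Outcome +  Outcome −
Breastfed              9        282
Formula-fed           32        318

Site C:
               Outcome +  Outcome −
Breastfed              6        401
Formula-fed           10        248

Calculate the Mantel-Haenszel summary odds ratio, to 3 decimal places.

0.294

OR_MH = Σ(aᵢdᵢ/nᵢ) / Σ(bᵢcᵢ/nᵢ), where nᵢ is the stratum total.
Stratum 1 (Site A): n = 424; a·d/n = 57·83/424 = 11.1580; b·c/n = 196·88/424 = 40.6792
Stratum 2 (Site B): n = 641; a·d/n = 9·318/641 = 4.4649; b·c/n = 282·32/641 = 14.0780
Stratum 3 (Site C): n = 665; a·d/n = 6·248/665 = 2.2376; b·c/n = 401·10/665 = 6.0301
OR_MH = (11.1580 + 4.4649 + 2.2376) / (40.6792 + 14.0780 + 6.0301) = 17.8605 / 60.7873 = 0.29382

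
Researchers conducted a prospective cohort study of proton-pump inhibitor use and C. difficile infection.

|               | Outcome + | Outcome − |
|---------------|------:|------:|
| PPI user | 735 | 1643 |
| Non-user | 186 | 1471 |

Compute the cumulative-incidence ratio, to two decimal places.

Cells: a = 735, b = 1643, c = 186, d = 1471.
Risk in exposed = 735/2378 = 0.30908; risk in unexposed = 186/1657 = 0.11225.
RR = 0.30908 / 0.11225 = 2.75350
The risk among the exposed is 2.75 times that among the unexposed.

2.75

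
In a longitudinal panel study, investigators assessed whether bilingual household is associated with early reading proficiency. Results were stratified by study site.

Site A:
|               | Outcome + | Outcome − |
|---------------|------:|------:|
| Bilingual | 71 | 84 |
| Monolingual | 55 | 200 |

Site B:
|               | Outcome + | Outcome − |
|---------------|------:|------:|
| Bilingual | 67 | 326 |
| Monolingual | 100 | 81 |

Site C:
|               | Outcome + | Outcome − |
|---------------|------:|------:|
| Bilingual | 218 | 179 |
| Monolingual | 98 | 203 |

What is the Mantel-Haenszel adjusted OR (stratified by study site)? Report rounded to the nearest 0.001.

OR_MH = Σ(aᵢdᵢ/nᵢ) / Σ(bᵢcᵢ/nᵢ), where nᵢ is the stratum total.
Stratum 1 (Site A): n = 410; a·d/n = 71·200/410 = 34.6341; b·c/n = 84·55/410 = 11.2683
Stratum 2 (Site B): n = 574; a·d/n = 67·81/574 = 9.4547; b·c/n = 326·100/574 = 56.7944
Stratum 3 (Site C): n = 698; a·d/n = 218·203/698 = 63.4011; b·c/n = 179·98/698 = 25.1318
OR_MH = (34.6341 + 9.4547 + 63.4011) / (11.2683 + 56.7944 + 25.1318) = 107.4900 / 93.1945 = 1.15339

1.153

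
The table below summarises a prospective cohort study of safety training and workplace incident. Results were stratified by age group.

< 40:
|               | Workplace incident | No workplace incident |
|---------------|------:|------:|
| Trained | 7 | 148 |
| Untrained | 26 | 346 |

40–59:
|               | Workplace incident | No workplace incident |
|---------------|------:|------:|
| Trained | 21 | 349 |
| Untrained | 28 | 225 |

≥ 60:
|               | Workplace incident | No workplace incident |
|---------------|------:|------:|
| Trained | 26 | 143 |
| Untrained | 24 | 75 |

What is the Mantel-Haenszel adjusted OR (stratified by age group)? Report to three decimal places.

OR_MH = Σ(aᵢdᵢ/nᵢ) / Σ(bᵢcᵢ/nᵢ), where nᵢ is the stratum total.
Stratum 1 (< 40): n = 527; a·d/n = 7·346/527 = 4.5958; b·c/n = 148·26/527 = 7.3017
Stratum 2 (40–59): n = 623; a·d/n = 21·225/623 = 7.5843; b·c/n = 349·28/623 = 15.6854
Stratum 3 (≥ 60): n = 268; a·d/n = 26·75/268 = 7.2761; b·c/n = 143·24/268 = 12.8060
OR_MH = (4.5958 + 7.5843 + 7.2761) / (7.3017 + 15.6854 + 12.8060) = 19.4562 / 35.7931 = 0.54357

0.544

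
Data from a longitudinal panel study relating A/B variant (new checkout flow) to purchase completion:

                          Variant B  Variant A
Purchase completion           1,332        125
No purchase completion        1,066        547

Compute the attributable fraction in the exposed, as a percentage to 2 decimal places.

66.51

Reading the table with exposure as columns: a = 1332 (Variant B, case), b = 1066 (Variant B, non-case), c = 125 (Variant A, case), d = 547.
Risk in exposed = 1332/2398 = 0.55546; risk in unexposed = 125/672 = 0.18601.
RR = 0.55546/0.18601 = 2.98617
AR% = (RR − 1)/RR × 100 = (2.98617 − 1)/2.98617 × 100 = 66.5123%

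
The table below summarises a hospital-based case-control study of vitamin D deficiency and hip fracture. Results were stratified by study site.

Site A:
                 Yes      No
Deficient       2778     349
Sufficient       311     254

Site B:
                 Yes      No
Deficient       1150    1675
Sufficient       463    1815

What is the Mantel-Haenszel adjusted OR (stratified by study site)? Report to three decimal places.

3.309

OR_MH = Σ(aᵢdᵢ/nᵢ) / Σ(bᵢcᵢ/nᵢ), where nᵢ is the stratum total.
Stratum 1 (Site A): n = 3692; a·d/n = 2778·254/3692 = 191.1192; b·c/n = 349·311/3692 = 29.3984
Stratum 2 (Site B): n = 5103; a·d/n = 1150·1815/5103 = 409.0241; b·c/n = 1675·463/5103 = 151.9743
OR_MH = (191.1192 + 409.0241) / (29.3984 + 151.9743) = 600.1433 / 181.3728 = 3.30889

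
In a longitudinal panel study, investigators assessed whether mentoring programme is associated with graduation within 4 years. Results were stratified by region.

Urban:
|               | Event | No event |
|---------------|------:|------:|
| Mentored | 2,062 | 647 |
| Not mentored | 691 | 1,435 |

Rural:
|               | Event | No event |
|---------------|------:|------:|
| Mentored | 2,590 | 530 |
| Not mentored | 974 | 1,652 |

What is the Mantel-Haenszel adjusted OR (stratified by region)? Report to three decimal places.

7.441

OR_MH = Σ(aᵢdᵢ/nᵢ) / Σ(bᵢcᵢ/nᵢ), where nᵢ is the stratum total.
Stratum 1 (Urban): n = 4835; a·d/n = 2062·1435/4835 = 611.9897; b·c/n = 647·691/4835 = 92.4668
Stratum 2 (Rural): n = 5746; a·d/n = 2590·1652/5746 = 744.6363; b·c/n = 530·974/5746 = 89.8399
OR_MH = (611.9897 + 744.6363) / (92.4668 + 89.8399) = 1356.6259 / 182.3067 = 7.44145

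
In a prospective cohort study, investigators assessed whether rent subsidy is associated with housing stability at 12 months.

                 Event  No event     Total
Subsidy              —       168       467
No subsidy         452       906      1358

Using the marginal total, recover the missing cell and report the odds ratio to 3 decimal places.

The missing cell is in the exposed row: 467 − 168 = 299.
So a = 299, b = 168, c = 452, d = 906.
OR = (a·d)/(b·c) = (299 × 906) / (168 × 452) = 270894 / 75936 = 3.56740

3.567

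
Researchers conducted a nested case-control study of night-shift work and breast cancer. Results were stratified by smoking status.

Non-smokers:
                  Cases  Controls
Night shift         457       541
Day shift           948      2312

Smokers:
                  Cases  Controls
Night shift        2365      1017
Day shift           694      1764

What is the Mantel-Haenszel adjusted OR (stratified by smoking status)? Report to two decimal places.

3.99

OR_MH = Σ(aᵢdᵢ/nᵢ) / Σ(bᵢcᵢ/nᵢ), where nᵢ is the stratum total.
Stratum 1 (Non-smokers): n = 4258; a·d/n = 457·2312/4258 = 248.1409; b·c/n = 541·948/4258 = 120.4481
Stratum 2 (Smokers): n = 5840; a·d/n = 2365·1764/5840 = 714.3596; b·c/n = 1017·694/5840 = 120.8558
OR_MH = (248.1409 + 714.3596) / (120.4481 + 120.8558) = 962.5005 / 241.3039 = 3.98875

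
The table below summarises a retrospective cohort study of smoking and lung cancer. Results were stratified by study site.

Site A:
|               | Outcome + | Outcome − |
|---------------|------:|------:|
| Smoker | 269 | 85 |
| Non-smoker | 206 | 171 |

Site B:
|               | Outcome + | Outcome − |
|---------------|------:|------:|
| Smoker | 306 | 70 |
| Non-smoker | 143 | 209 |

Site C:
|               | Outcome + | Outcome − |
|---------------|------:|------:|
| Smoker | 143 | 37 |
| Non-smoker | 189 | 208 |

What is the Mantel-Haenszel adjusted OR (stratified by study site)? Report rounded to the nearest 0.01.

4.06

OR_MH = Σ(aᵢdᵢ/nᵢ) / Σ(bᵢcᵢ/nᵢ), where nᵢ is the stratum total.
Stratum 1 (Site A): n = 731; a·d/n = 269·171/731 = 62.9261; b·c/n = 85·206/731 = 23.9535
Stratum 2 (Site B): n = 728; a·d/n = 306·209/728 = 87.8489; b·c/n = 70·143/728 = 13.7500
Stratum 3 (Site C): n = 577; a·d/n = 143·208/577 = 51.5494; b·c/n = 37·189/577 = 12.1196
OR_MH = (62.9261 + 87.8489 + 51.5494) / (23.9535 + 13.7500 + 12.1196) = 202.3244 / 49.8231 = 4.06086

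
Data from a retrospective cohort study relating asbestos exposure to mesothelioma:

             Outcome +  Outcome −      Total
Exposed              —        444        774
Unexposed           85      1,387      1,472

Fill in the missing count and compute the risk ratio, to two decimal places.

The missing cell is in the exposed row: 774 − 444 = 330.
So a = 330, b = 444, c = 85, d = 1387.
RR = [a/(a+b)] / [c/(c+d)] = (330/774) / (85/1472) = 0.42636/0.05774 = 7.38349

7.38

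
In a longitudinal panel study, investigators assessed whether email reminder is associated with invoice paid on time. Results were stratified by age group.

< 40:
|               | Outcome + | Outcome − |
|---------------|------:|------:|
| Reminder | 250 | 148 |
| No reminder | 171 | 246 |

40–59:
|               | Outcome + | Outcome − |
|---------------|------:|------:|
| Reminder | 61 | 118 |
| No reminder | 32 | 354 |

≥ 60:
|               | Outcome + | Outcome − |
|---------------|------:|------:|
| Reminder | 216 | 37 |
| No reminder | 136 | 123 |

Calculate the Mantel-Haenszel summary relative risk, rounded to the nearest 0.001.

1.734

RR_MH = Σ(aᵢ·n₀ᵢ/nᵢ) / Σ(cᵢ·n₁ᵢ/nᵢ), with n₁ᵢ = aᵢ+bᵢ (exposed), n₀ᵢ = cᵢ+dᵢ (unexposed), nᵢ = n₁ᵢ+n₀ᵢ.
Stratum 1 (< 40): n₁ = 398, n₀ = 417, n = 815; a·n₀/n = 250·417/815 = 127.9141; c·n₁/n = 171·398/815 = 83.5067
Stratum 2 (40–59): n₁ = 179, n₀ = 386, n = 565; a·n₀/n = 61·386/565 = 41.6743; c·n₁/n = 32·179/565 = 10.1381
Stratum 3 (≥ 60): n₁ = 253, n₀ = 259, n = 512; a·n₀/n = 216·259/512 = 109.2656; c·n₁/n = 136·253/512 = 67.2031
RR_MH = (127.9141 + 41.6743 + 109.2656) / (83.5067 + 10.1381 + 67.2031) = 278.8541 / 160.8479 = 1.73365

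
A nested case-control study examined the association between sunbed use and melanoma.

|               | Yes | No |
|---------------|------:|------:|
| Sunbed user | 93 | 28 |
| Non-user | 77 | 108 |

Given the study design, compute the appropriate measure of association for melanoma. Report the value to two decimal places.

4.66

Cells: a = 93, b = 28, c = 77, d = 108.
This is a nested case-control study: participants were sampled on outcome status, so risks in the source population cannot be estimated directly — relative risk is not valid here. The odds ratio is the appropriate measure.
OR = (a·d)/(b·c) = (93 × 108) / (28 × 77) = 10044 / 2156 = 4.65863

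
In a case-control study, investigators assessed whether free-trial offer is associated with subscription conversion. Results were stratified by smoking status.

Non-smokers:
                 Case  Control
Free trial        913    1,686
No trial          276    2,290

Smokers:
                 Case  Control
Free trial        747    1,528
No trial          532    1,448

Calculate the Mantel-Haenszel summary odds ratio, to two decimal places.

OR_MH = Σ(aᵢdᵢ/nᵢ) / Σ(bᵢcᵢ/nᵢ), where nᵢ is the stratum total.
Stratum 1 (Non-smokers): n = 5165; a·d/n = 913·2290/5165 = 404.7957; b·c/n = 1686·276/5165 = 90.0941
Stratum 2 (Smokers): n = 4255; a·d/n = 747·1448/4255 = 254.2082; b·c/n = 1528·532/4255 = 191.0449
OR_MH = (404.7957 + 254.2082) / (90.0941 + 191.0449) = 659.0040 / 281.1390 = 2.34405

2.34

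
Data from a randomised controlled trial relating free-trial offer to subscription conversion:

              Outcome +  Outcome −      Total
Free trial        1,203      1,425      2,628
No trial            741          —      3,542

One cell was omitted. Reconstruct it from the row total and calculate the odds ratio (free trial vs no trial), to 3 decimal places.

3.191

The missing cell is in the unexposed row: 3542 − 741 = 2801.
So a = 1203, b = 1425, c = 741, d = 2801.
OR = (a·d)/(b·c) = (1203 × 2801) / (1425 × 741) = 3369603 / 1055925 = 3.19114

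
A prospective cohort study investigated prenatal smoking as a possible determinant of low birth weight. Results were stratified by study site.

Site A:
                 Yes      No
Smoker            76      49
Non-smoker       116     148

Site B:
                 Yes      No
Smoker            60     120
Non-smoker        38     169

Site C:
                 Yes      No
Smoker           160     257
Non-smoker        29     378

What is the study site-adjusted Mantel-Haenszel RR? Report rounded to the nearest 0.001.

2.337

RR_MH = Σ(aᵢ·n₀ᵢ/nᵢ) / Σ(cᵢ·n₁ᵢ/nᵢ), with n₁ᵢ = aᵢ+bᵢ (exposed), n₀ᵢ = cᵢ+dᵢ (unexposed), nᵢ = n₁ᵢ+n₀ᵢ.
Stratum 1 (Site A): n₁ = 125, n₀ = 264, n = 389; a·n₀/n = 76·264/389 = 51.5784; c·n₁/n = 116·125/389 = 37.2751
Stratum 2 (Site B): n₁ = 180, n₀ = 207, n = 387; a·n₀/n = 60·207/387 = 32.0930; c·n₁/n = 38·180/387 = 17.6744
Stratum 3 (Site C): n₁ = 417, n₀ = 407, n = 824; a·n₀/n = 160·407/824 = 79.0291; c·n₁/n = 29·417/824 = 14.6760
RR_MH = (51.5784 + 32.0930 + 79.0291) / (37.2751 + 17.6744 + 14.6760) = 162.7006 / 69.6255 = 2.33680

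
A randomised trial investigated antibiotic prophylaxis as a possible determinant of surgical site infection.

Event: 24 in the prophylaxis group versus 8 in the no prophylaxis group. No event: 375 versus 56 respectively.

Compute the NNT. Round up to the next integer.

16

Risk in treated group = 24/399 = 0.06015; risk in control = 8/64 = 0.12500.
Absolute risk reduction = 0.12500 − 0.06015 = 0.06485
NNT = 1 / ARR = 1 / 0.06485 = 15.420 → round up → 16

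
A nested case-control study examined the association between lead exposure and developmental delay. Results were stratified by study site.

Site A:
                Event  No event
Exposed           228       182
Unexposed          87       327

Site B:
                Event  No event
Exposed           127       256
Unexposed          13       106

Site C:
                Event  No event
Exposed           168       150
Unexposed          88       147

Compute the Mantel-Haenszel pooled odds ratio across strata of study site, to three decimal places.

3.258

OR_MH = Σ(aᵢdᵢ/nᵢ) / Σ(bᵢcᵢ/nᵢ), where nᵢ is the stratum total.
Stratum 1 (Site A): n = 824; a·d/n = 228·327/824 = 90.4806; b·c/n = 182·87/824 = 19.2160
Stratum 2 (Site B): n = 502; a·d/n = 127·106/502 = 26.8167; b·c/n = 256·13/502 = 6.6295
Stratum 3 (Site C): n = 553; a·d/n = 168·147/553 = 44.6582; b·c/n = 150·88/553 = 23.8698
OR_MH = (90.4806 + 26.8167 + 44.6582) / (19.2160 + 6.6295 + 23.8698) = 161.9555 / 49.7153 = 3.25766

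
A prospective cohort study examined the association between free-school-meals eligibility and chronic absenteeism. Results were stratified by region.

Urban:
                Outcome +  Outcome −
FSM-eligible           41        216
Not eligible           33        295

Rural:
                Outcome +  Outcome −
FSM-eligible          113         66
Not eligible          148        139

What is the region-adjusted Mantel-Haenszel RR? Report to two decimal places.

1.30

RR_MH = Σ(aᵢ·n₀ᵢ/nᵢ) / Σ(cᵢ·n₁ᵢ/nᵢ), with n₁ᵢ = aᵢ+bᵢ (exposed), n₀ᵢ = cᵢ+dᵢ (unexposed), nᵢ = n₁ᵢ+n₀ᵢ.
Stratum 1 (Urban): n₁ = 257, n₀ = 328, n = 585; a·n₀/n = 41·328/585 = 22.9880; c·n₁/n = 33·257/585 = 14.4974
Stratum 2 (Rural): n₁ = 179, n₀ = 287, n = 466; a·n₀/n = 113·287/466 = 69.5944; c·n₁/n = 148·179/466 = 56.8498
RR_MH = (22.9880 + 69.5944) / (14.4974 + 56.8498) = 92.5825 / 71.3472 = 1.29763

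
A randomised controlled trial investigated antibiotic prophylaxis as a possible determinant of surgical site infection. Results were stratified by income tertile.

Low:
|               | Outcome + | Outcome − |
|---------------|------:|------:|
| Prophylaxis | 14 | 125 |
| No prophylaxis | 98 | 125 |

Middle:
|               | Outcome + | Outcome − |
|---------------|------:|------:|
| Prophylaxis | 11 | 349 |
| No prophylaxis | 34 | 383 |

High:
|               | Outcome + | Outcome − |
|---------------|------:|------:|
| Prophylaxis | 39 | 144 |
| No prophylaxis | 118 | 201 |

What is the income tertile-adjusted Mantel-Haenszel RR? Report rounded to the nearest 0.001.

0.408

RR_MH = Σ(aᵢ·n₀ᵢ/nᵢ) / Σ(cᵢ·n₁ᵢ/nᵢ), with n₁ᵢ = aᵢ+bᵢ (exposed), n₀ᵢ = cᵢ+dᵢ (unexposed), nᵢ = n₁ᵢ+n₀ᵢ.
Stratum 1 (Low): n₁ = 139, n₀ = 223, n = 362; a·n₀/n = 14·223/362 = 8.6243; c·n₁/n = 98·139/362 = 37.6298
Stratum 2 (Middle): n₁ = 360, n₀ = 417, n = 777; a·n₀/n = 11·417/777 = 5.9035; c·n₁/n = 34·360/777 = 15.7529
Stratum 3 (High): n₁ = 183, n₀ = 319, n = 502; a·n₀/n = 39·319/502 = 24.7829; c·n₁/n = 118·183/502 = 43.0159
RR_MH = (8.6243 + 5.9035 + 24.7829) / (37.6298 + 15.7529 + 43.0159) = 39.3107 / 96.3987 = 0.40779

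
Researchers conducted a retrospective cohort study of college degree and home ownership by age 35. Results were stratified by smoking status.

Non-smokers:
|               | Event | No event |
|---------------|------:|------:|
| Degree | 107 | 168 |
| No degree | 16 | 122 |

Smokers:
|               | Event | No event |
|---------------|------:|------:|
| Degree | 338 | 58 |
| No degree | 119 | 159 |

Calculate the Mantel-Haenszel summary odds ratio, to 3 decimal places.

6.648

OR_MH = Σ(aᵢdᵢ/nᵢ) / Σ(bᵢcᵢ/nᵢ), where nᵢ is the stratum total.
Stratum 1 (Non-smokers): n = 413; a·d/n = 107·122/413 = 31.6077; b·c/n = 168·16/413 = 6.5085
Stratum 2 (Smokers): n = 674; a·d/n = 338·159/674 = 79.7359; b·c/n = 58·119/674 = 10.2404
OR_MH = (31.6077 + 79.7359) / (6.5085 + 10.2404) = 111.3437 / 16.7488 = 6.64785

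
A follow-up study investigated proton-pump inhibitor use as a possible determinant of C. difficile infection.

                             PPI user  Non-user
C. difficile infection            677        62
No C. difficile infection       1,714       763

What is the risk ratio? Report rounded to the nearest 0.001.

3.768

Reading the table with exposure as columns: a = 677 (PPI user, case), b = 1714 (PPI user, non-case), c = 62 (Non-user, case), d = 763.
Risk in exposed = 677/2391 = 0.28315; risk in unexposed = 62/825 = 0.07515.
RR = 0.28315 / 0.07515 = 3.76766
The risk among the exposed is 3.77 times that among the unexposed.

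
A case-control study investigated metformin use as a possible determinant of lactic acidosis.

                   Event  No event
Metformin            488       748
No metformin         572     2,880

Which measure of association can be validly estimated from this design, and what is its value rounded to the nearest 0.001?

Cells: a = 488, b = 748, c = 572, d = 2880.
This is a case-control study: participants were sampled on outcome status, so risks in the source population cannot be estimated directly — relative risk is not valid here. The odds ratio is the appropriate measure.
OR = (a·d)/(b·c) = (488 × 2880) / (748 × 572) = 1405440 / 427856 = 3.28484

3.285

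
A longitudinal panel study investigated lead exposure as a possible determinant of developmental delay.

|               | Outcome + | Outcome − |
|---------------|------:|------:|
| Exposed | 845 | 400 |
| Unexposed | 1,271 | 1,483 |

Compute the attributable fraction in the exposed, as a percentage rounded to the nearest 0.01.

32.00

Cells: a = 845, b = 400, c = 1271, d = 1483.
Risk in exposed = 845/1245 = 0.67871; risk in unexposed = 1271/2754 = 0.46151.
RR = 0.67871/0.46151 = 1.47064
AR% = (RR − 1)/RR × 100 = (1.47064 − 1)/1.47064 × 100 = 32.0023%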